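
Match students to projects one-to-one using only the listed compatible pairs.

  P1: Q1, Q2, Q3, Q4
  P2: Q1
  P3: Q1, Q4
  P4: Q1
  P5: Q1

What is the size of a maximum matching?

3

Unit-capacity flow: source→left, listed edges, right→sink; max matching = max flow.
Augmenting path P1→Q1 (+1); matched 1.
Augmenting path P3→Q4 (+1); matched 2.
Augmenting path P2→Q1→P1→Q2 (+1); matched 3.
No augmenting path remains; maximum matching = 3.
König certificate: {P1, P3, Q1} is a vertex cover of size 3 (every listed pair touches it), so no matching can be larger.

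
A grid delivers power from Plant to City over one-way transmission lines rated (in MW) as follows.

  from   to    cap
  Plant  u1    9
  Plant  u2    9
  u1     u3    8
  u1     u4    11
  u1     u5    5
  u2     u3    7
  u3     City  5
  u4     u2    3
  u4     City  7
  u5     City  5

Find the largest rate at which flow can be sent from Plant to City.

14

Augment Plant→u1→u3→City: bottleneck 5, flow now 5.
Augment Plant→u1→u4→City: bottleneck 4, flow now 9.
Augment Plant→u2→u3→u1→u4→City: bottleneck 3, flow now 12. (uses reverse residual edge)
Augment Plant→u2→u3→u1→u5→City: bottleneck 2, flow now 14. (uses reverse residual edge)
No augmenting path remains; maximum flow = 14.
In the residual graph, reachable from Plant: {Plant, u2, u3}.
Min-cut edges: Plant→u1 (9), u3→City (5); capacity 9 + 5 = 14.
This cut is saturated, so no flow can exceed 14.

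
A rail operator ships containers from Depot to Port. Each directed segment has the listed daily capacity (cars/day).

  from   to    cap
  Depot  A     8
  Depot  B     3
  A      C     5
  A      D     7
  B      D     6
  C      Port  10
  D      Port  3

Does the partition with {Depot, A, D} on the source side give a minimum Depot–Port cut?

Given cut capacity: 3 + 5 + 3 = 11.
Augment Depot→A→C→Port: bottleneck 5, flow now 5.
Augment Depot→A→D→Port: bottleneck 3, flow now 8.
No augmenting path remains; maximum flow = 8.
In the residual graph, reachable from Depot: {Depot, A, B, D}.
Min-cut edges: A→C (5), D→Port (3); capacity 5 + 3 = 8.
Cut capacity 11 exceeds the max flow 8, so it is not minimum.

No — its capacity is 11, but the minimum cut has capacity 8.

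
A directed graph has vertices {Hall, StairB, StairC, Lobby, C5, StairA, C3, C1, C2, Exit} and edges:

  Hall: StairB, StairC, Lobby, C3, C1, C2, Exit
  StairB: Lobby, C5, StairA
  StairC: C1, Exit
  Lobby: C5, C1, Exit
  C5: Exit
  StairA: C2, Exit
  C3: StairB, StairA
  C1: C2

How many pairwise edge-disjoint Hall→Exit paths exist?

Assign every edge capacity 1; by Menger, the answer equals the max flow.
Path Hall→Exit (+1); total 1.
Path Hall→StairC→Exit (+1); total 2.
Path Hall→Lobby→Exit (+1); total 3.
Path Hall→StairB→C5→Exit (+1); total 4.
Path Hall→C3→StairA→Exit (+1); total 5.
No residual Hall→Exit path; max flow = 5.
Certifying cut of size 5: {Hall→C3, Hall→Exit, Hall→Lobby, Hall→StairB, Hall→StairC}.

5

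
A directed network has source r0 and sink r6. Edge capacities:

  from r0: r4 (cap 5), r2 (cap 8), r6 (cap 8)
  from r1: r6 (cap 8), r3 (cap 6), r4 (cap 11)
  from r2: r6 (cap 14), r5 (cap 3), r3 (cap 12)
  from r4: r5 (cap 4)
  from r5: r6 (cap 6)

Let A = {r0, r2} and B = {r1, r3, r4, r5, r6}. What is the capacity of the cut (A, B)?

Edges leaving {r0, r2}: r0→r4 (5), r0→r6 (8), r2→r3 (12), r2→r5 (3), r2→r6 (14).
Cut capacity = 5 + 8 + 12 + 3 + 14 = 42.

42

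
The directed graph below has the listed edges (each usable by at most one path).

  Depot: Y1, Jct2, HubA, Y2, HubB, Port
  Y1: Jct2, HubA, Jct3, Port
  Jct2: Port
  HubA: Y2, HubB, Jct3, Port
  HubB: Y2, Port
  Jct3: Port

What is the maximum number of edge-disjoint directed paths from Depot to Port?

5

Assign every edge capacity 1; by Menger, the answer equals the max flow.
Path Depot→Port (+1); total 1.
Path Depot→Y1→Port (+1); total 2.
Path Depot→Jct2→Port (+1); total 3.
Path Depot→HubA→Port (+1); total 4.
Path Depot→HubB→Port (+1); total 5.
No residual Depot→Port path; max flow = 5.
Certifying cut of size 5: {Depot→HubA, Depot→HubB, Depot→Jct2, Depot→Port, Depot→Y1}.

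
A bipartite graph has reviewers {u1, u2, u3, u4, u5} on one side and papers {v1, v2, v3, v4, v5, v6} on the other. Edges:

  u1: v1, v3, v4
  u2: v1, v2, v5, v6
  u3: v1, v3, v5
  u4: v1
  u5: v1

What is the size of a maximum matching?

4

Unit-capacity flow: source→left, listed edges, right→sink; max matching = max flow.
Augmenting path u1→v1 (+1); matched 1.
Augmenting path u2→v2 (+1); matched 2.
Augmenting path u3→v3 (+1); matched 3.
Augmenting path u4→v1→u1→v4 (+1); matched 4.
No augmenting path remains; maximum matching = 4.
König certificate: {u1, u2, u3, v1} is a vertex cover of size 4 (every listed pair touches it), so no matching can be larger.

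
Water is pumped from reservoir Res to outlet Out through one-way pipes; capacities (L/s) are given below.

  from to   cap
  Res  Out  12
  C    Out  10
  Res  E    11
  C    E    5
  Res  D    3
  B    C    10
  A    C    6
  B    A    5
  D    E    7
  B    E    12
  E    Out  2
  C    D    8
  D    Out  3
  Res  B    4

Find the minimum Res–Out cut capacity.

21

Augment Res→Out: bottleneck 12, flow now 12.
Augment Res→D→Out: bottleneck 3, flow now 15.
Augment Res→E→Out: bottleneck 2, flow now 17.
Augment Res→B→C→Out: bottleneck 4, flow now 21.
No augmenting path remains; maximum flow = 21.
By max-flow min-cut, the minimum cut capacity equals the max flow.
In the residual graph, reachable from Res: {Res, E}.
Min-cut edges: Res→B (4), Res→D (3), Res→Out (12), E→Out (2); capacity 4 + 3 + 12 + 2 = 21.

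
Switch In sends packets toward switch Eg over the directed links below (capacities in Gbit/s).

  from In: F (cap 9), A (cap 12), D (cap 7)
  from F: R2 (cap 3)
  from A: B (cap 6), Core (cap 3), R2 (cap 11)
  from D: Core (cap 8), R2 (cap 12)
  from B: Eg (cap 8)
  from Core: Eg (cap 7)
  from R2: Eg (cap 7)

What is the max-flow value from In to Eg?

Augment In→F→R2→Eg: bottleneck 3, flow now 3.
Augment In→A→B→Eg: bottleneck 6, flow now 9.
Augment In→A→Core→Eg: bottleneck 3, flow now 12.
Augment In→A→R2→Eg: bottleneck 3, flow now 15.
Augment In→D→Core→Eg: bottleneck 4, flow now 19.
Augment In→D→R2→Eg: bottleneck 1, flow now 20.
No augmenting path remains; maximum flow = 20.
In the residual graph, reachable from In: {In, F, A, D, Core, R2}.
Min-cut edges: A→B (6), Core→Eg (7), R2→Eg (7); capacity 6 + 7 + 7 = 20.
This cut is saturated, so no flow can exceed 20.

20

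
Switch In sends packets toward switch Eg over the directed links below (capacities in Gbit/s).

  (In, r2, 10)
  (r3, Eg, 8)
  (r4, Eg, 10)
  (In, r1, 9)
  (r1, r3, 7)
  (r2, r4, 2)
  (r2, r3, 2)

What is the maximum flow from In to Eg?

Augment In→r1→r3→Eg: bottleneck 7, flow now 7.
Augment In→r2→r3→Eg: bottleneck 1, flow now 8.
Augment In→r2→r4→Eg: bottleneck 2, flow now 10.
No augmenting path remains; maximum flow = 10.
In the residual graph, reachable from In: {In, r1, r2, r3}.
Min-cut edges: r2→r4 (2), r3→Eg (8); capacity 2 + 8 = 10.
This cut is saturated, so no flow can exceed 10.

10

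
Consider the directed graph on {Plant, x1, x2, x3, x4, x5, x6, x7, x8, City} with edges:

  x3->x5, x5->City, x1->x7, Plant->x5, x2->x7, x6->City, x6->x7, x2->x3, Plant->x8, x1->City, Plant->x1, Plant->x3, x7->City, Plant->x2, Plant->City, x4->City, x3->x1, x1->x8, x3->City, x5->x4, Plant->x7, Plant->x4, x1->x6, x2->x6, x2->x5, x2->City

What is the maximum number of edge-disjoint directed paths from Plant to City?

7

Assign every edge capacity 1; by Menger, the answer equals the max flow.
Path Plant→City (+1); total 1.
Path Plant→x1→City (+1); total 2.
Path Plant→x2→City (+1); total 3.
Path Plant→x3→City (+1); total 4.
Path Plant→x4→City (+1); total 5.
Path Plant→x5→City (+1); total 6.
Path Plant→x7→City (+1); total 7.
No residual Plant→City path; max flow = 7.
Certifying cut of size 7: {Plant→City, Plant→x1, Plant→x2, Plant→x3, Plant→x4, Plant→x5, Plant→x7}.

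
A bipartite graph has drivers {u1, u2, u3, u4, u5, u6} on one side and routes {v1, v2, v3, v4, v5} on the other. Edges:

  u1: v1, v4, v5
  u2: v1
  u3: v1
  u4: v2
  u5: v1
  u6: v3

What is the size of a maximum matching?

4

Unit-capacity flow: source→left, listed edges, right→sink; max matching = max flow.
Augmenting path u1→v1 (+1); matched 1.
Augmenting path u4→v2 (+1); matched 2.
Augmenting path u6→v3 (+1); matched 3.
Augmenting path u2→v1→u1→v4 (+1); matched 4.
No augmenting path remains; maximum matching = 4.
König certificate: {u1, u4, u6, v1} is a vertex cover of size 4 (every listed pair touches it), so no matching can be larger.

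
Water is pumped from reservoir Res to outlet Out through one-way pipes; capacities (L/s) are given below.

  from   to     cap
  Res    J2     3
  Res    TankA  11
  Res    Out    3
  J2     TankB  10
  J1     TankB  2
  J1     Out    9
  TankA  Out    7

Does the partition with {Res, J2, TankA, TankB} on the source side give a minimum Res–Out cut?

Given cut capacity: 3 + 7 = 10.
Augment Res→Out: bottleneck 3, flow now 3.
Augment Res→TankA→Out: bottleneck 7, flow now 10.
No augmenting path remains; maximum flow = 10.
Cut capacity 10 equals the max flow, so it is a minimum cut.

Yes — it is a minimum cut (capacity 10).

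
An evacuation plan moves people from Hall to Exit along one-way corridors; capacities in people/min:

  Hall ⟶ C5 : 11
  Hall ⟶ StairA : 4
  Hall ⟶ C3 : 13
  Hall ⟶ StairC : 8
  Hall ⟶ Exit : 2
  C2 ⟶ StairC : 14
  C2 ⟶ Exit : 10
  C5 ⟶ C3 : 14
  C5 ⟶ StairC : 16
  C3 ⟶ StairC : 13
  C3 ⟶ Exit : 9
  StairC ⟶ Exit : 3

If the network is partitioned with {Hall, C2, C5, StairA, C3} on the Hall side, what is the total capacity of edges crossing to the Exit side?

Edges leaving {Hall, C2, C5, StairA, C3}: Hall→StairC (8), Hall→Exit (2), C2→StairC (14), C2→Exit (10), C5→StairC (16), C3→StairC (13), C3→Exit (9).
Cut capacity = 8 + 2 + 14 + 10 + 16 + 13 + 9 = 72.

72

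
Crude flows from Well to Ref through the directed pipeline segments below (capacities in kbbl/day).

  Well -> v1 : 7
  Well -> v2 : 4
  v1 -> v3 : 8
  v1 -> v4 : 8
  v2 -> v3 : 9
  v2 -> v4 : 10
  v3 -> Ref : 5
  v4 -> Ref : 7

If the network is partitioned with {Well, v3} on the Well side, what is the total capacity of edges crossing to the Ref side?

16

Edges leaving {Well, v3}: Well→v1 (7), Well→v2 (4), v3→Ref (5).
Cut capacity = 7 + 4 + 5 = 16.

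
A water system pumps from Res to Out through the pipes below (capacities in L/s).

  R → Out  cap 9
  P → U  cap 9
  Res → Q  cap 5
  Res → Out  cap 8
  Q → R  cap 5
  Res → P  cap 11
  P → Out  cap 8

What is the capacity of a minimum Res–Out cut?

Augment Res→Out: bottleneck 8, flow now 8.
Augment Res→P→Out: bottleneck 8, flow now 16.
Augment Res→Q→R→Out: bottleneck 5, flow now 21.
No augmenting path remains; maximum flow = 21.
By max-flow min-cut, the minimum cut capacity equals the max flow.
In the residual graph, reachable from Res: {Res, P, U}.
Min-cut edges: Res→Q (5), Res→Out (8), P→Out (8); capacity 5 + 8 + 8 = 21.

21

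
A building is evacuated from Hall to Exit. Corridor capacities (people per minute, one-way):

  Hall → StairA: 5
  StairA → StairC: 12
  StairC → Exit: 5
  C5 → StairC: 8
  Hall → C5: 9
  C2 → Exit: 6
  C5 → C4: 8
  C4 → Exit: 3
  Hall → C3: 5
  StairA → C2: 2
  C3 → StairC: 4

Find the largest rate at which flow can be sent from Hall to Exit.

10

Augment Hall→C5→C4→Exit: bottleneck 3, flow now 3.
Augment Hall→C5→StairC→Exit: bottleneck 5, flow now 8.
Augment Hall→StairA→C2→Exit: bottleneck 2, flow now 10.
No augmenting path remains; maximum flow = 10.
In the residual graph, reachable from Hall: {Hall, C5, C3, StairA, C4, StairC}.
Min-cut edges: StairA→C2 (2), C4→Exit (3), StairC→Exit (5); capacity 2 + 3 + 5 = 10.
This cut is saturated, so no flow can exceed 10.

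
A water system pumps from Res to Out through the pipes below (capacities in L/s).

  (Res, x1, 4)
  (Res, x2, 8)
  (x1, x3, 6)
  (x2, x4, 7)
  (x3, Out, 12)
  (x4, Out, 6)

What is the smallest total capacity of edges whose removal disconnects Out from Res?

10

Augment Res→x1→x3→Out: bottleneck 4, flow now 4.
Augment Res→x2→x4→Out: bottleneck 6, flow now 10.
No augmenting path remains; maximum flow = 10.
By max-flow min-cut, the minimum cut capacity equals the max flow.
In the residual graph, reachable from Res: {Res, x2, x4}.
Min-cut edges: Res→x1 (4), x4→Out (6); capacity 4 + 6 = 10.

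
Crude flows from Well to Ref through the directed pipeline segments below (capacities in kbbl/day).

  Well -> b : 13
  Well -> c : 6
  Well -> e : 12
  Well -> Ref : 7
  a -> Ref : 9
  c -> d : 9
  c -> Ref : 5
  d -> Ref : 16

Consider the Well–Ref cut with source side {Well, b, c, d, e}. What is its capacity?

28

Edges leaving {Well, b, c, d, e}: Well→Ref (7), c→Ref (5), d→Ref (16).
Cut capacity = 7 + 5 + 16 = 28.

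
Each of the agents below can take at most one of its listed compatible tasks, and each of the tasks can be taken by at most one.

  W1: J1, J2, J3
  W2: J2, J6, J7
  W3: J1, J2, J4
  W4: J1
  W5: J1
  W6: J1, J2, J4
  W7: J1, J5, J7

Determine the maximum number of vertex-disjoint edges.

Unit-capacity flow: source→left, listed edges, right→sink; max matching = max flow.
Augmenting path W1→J1 (+1); matched 1.
Augmenting path W2→J2 (+1); matched 2.
Augmenting path W3→J4 (+1); matched 3.
Augmenting path W7→J5 (+1); matched 4.
Augmenting path W4→J1→W1→J3 (+1); matched 5.
Augmenting path W6→J2→W2→J6 (+1); matched 6.
No augmenting path remains; maximum matching = 6.
König certificate: {W1, W2, W3, W6, W7, J1} is a vertex cover of size 6 (every listed pair touches it), so no matching can be larger.

6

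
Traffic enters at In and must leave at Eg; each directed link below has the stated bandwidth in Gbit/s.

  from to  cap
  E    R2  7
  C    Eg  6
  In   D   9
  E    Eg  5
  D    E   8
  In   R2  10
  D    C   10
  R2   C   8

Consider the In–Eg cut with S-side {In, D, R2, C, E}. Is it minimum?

Yes — it is a minimum cut (capacity 11).

Given cut capacity: 6 + 5 = 11.
Augment In→D→C→Eg: bottleneck 6, flow now 6.
Augment In→D→E→Eg: bottleneck 3, flow now 9.
Augment In→R2→C→D→E→Eg: bottleneck 2, flow now 11. (uses reverse residual edge)
No augmenting path remains; maximum flow = 11.
Cut capacity 11 equals the max flow, so it is a minimum cut.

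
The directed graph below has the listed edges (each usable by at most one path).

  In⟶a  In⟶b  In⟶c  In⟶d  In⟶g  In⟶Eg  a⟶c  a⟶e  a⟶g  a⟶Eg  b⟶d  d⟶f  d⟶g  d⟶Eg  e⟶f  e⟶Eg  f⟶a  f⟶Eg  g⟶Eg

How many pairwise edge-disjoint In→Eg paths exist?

5

Assign every edge capacity 1; by Menger, the answer equals the max flow.
Path In→Eg (+1); total 1.
Path In→a→Eg (+1); total 2.
Path In→d→Eg (+1); total 3.
Path In→g→Eg (+1); total 4.
Path In→b→d→f→Eg (+1); total 5.
No residual In→Eg path; max flow = 5.
Certifying cut of size 5: {In→Eg, In→a, In→b, In→d, In→g}.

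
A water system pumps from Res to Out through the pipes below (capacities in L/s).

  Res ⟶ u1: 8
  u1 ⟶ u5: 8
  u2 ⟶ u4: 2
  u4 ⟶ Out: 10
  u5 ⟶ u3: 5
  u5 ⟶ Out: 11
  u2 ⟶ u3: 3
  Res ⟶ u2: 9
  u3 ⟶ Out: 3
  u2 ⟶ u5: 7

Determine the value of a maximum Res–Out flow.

16

Augment Res→u1→u5→Out: bottleneck 8, flow now 8.
Augment Res→u2→u3→Out: bottleneck 3, flow now 11.
Augment Res→u2→u4→Out: bottleneck 2, flow now 13.
Augment Res→u2→u5→Out: bottleneck 3, flow now 16.
No augmenting path remains; maximum flow = 16.
In the residual graph, reachable from Res: {Res, u1, u2, u3, u5}.
Min-cut edges: u2→u4 (2), u3→Out (3), u5→Out (11); capacity 2 + 3 + 11 = 16.
This cut is saturated, so no flow can exceed 16.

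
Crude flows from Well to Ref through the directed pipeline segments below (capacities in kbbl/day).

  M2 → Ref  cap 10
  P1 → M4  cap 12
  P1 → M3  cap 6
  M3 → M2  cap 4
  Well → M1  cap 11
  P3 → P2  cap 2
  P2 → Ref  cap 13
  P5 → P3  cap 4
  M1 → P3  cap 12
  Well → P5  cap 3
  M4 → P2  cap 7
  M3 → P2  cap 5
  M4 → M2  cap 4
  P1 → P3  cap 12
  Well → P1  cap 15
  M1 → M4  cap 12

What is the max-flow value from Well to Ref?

Augment Well→M1→M4→P2→Ref: bottleneck 7, flow now 7.
Augment Well→M1→M4→M2→Ref: bottleneck 4, flow now 11.
Augment Well→P1→P3→P2→Ref: bottleneck 2, flow now 13.
Augment Well→P1→M3→P2→Ref: bottleneck 4, flow now 17.
Augment Well→P1→M3→M2→Ref: bottleneck 2, flow now 19.
No augmenting path remains; maximum flow = 19.
In the residual graph, reachable from Well: {Well, M1, P1, P5, M4, P3}.
Min-cut edges: P1→M3 (6), M4→P2 (7), M4→M2 (4), P3→P2 (2); capacity 6 + 7 + 4 + 2 = 19.
This cut is saturated, so no flow can exceed 19.

19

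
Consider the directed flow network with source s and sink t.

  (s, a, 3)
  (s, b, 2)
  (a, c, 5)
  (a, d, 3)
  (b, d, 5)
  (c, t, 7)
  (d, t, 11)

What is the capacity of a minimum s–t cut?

5

Augment s→a→c→t: bottleneck 3, flow now 3.
Augment s→b→d→t: bottleneck 2, flow now 5.
No augmenting path remains; maximum flow = 5.
By max-flow min-cut, the minimum cut capacity equals the max flow.
In the residual graph, reachable from s: {s}.
Min-cut edges: s→a (3), s→b (2); capacity 3 + 2 = 5.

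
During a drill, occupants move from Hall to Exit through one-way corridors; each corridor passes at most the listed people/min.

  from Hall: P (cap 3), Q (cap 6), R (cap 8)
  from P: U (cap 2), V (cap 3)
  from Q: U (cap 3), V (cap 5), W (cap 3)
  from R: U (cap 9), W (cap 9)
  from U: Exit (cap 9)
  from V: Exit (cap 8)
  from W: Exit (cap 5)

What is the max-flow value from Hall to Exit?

Augment Hall→P→U→Exit: bottleneck 2, flow now 2.
Augment Hall→P→V→Exit: bottleneck 1, flow now 3.
Augment Hall→Q→U→Exit: bottleneck 3, flow now 6.
Augment Hall→Q→V→Exit: bottleneck 3, flow now 9.
Augment Hall→R→U→Exit: bottleneck 4, flow now 13.
Augment Hall→R→W→Exit: bottleneck 4, flow now 17.
No augmenting path remains; maximum flow = 17.
In the residual graph, reachable from Hall: {Hall}.
Min-cut edges: Hall→P (3), Hall→Q (6), Hall→R (8); capacity 3 + 6 + 8 = 17.
This cut is saturated, so no flow can exceed 17.

17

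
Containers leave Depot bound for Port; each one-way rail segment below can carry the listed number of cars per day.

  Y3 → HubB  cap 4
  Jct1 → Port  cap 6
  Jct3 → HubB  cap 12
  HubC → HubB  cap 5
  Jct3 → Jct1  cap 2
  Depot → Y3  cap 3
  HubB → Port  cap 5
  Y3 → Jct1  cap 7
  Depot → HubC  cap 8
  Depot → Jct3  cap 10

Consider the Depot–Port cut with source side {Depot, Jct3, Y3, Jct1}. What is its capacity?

30

Edges leaving {Depot, Jct3, Y3, Jct1}: Depot→HubC (8), Jct3→HubB (12), Y3→HubB (4), Jct1→Port (6).
Cut capacity = 8 + 12 + 4 + 6 = 30.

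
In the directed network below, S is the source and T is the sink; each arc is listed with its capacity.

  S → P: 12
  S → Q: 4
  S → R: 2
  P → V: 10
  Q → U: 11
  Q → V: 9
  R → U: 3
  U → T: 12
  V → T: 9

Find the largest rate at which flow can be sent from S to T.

Augment S→P→V→T: bottleneck 9, flow now 9.
Augment S→Q→U→T: bottleneck 4, flow now 13.
Augment S→R→U→T: bottleneck 2, flow now 15.
No augmenting path remains; maximum flow = 15.
In the residual graph, reachable from S: {S, P, V}.
Min-cut edges: S→Q (4), S→R (2), V→T (9); capacity 4 + 2 + 9 = 15.
This cut is saturated, so no flow can exceed 15.

15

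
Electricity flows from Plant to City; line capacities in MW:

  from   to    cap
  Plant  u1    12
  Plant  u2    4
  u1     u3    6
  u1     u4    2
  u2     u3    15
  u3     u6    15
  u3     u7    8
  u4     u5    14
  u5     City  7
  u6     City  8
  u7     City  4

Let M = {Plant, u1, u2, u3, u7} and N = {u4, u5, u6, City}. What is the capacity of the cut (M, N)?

21

Edges leaving {Plant, u1, u2, u3, u7}: u1→u4 (2), u3→u6 (15), u7→City (4).
Cut capacity = 2 + 15 + 4 = 21.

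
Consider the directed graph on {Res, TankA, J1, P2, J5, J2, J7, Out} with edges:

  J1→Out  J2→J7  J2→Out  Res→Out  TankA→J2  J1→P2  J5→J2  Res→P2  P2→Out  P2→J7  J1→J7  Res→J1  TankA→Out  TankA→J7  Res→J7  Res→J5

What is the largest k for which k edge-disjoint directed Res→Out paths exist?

Assign every edge capacity 1; by Menger, the answer equals the max flow.
Path Res→Out (+1); total 1.
Path Res→J1→Out (+1); total 2.
Path Res→P2→Out (+1); total 3.
Path Res→J5→J2→Out (+1); total 4.
No residual Res→Out path; max flow = 4.
Certifying cut of size 4: {Res→J1, Res→J5, Res→Out, Res→P2}.

4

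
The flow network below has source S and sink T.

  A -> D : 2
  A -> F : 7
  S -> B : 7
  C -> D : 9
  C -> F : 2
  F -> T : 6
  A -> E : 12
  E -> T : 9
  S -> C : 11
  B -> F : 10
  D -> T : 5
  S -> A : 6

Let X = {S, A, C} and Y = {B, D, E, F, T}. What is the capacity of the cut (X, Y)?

Edges leaving {S, A, C}: S→B (7), A→D (2), A→E (12), A→F (7), C→D (9), C→F (2).
Cut capacity = 7 + 2 + 12 + 7 + 9 + 2 = 39.

39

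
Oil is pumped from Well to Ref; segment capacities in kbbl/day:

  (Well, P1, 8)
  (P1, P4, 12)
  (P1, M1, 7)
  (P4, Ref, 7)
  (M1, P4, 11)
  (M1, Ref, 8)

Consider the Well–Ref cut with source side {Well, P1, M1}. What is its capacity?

31

Edges leaving {Well, P1, M1}: P1→P4 (12), M1→P4 (11), M1→Ref (8).
Cut capacity = 12 + 11 + 8 = 31.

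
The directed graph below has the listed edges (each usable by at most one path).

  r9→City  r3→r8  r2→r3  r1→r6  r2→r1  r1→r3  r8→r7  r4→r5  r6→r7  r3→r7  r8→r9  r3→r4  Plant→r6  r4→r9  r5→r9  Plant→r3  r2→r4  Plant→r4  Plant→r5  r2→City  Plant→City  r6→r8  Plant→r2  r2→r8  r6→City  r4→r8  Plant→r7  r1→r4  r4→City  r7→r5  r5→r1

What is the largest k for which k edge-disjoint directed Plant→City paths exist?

5

Assign every edge capacity 1; by Menger, the answer equals the max flow.
Path Plant→City (+1); total 1.
Path Plant→r2→City (+1); total 2.
Path Plant→r4→City (+1); total 3.
Path Plant→r6→City (+1); total 4.
Path Plant→r5→r9→City (+1); total 5.
No residual Plant→City path; max flow = 5.
Certifying cut of size 5: {Plant→City, Plant→r2, r4→City, r6→City, r9→City}.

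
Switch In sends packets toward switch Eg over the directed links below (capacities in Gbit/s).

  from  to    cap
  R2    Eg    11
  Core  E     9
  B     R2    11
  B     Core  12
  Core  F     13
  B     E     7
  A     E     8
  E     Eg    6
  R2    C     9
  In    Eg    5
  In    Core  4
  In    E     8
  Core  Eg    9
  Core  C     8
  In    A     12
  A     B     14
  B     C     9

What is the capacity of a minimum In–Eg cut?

Augment In→Eg: bottleneck 5, flow now 5.
Augment In→Core→Eg: bottleneck 4, flow now 9.
Augment In→E→Eg: bottleneck 6, flow now 15.
Augment In→A→B→R2→Eg: bottleneck 11, flow now 26.
Augment In→A→B→Core→Eg: bottleneck 1, flow now 27.
No augmenting path remains; maximum flow = 27.
By max-flow min-cut, the minimum cut capacity equals the max flow.
In the residual graph, reachable from In: {In, E}.
Min-cut edges: In→A (12), In→Core (4), In→Eg (5), E→Eg (6); capacity 12 + 4 + 5 + 6 = 27.

27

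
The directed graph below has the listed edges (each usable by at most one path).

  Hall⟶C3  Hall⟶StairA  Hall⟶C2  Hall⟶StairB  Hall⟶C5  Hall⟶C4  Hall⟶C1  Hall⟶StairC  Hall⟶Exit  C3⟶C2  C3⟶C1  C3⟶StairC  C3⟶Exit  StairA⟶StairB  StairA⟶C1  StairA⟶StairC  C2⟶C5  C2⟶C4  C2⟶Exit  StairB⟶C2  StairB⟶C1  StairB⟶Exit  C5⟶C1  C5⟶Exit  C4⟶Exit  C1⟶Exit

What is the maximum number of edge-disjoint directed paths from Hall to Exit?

Assign every edge capacity 1; by Menger, the answer equals the max flow.
Path Hall→Exit (+1); total 1.
Path Hall→C3→Exit (+1); total 2.
Path Hall→C2→Exit (+1); total 3.
Path Hall→StairB→Exit (+1); total 4.
Path Hall→C5→Exit (+1); total 5.
Path Hall→C4→Exit (+1); total 6.
Path Hall→C1→Exit (+1); total 7.
No residual Hall→Exit path; max flow = 7.
Certifying cut of size 7: {C1→Exit, C2→Exit, C4→Exit, C5→Exit, Hall→C3, Hall→Exit, StairB→Exit}.

7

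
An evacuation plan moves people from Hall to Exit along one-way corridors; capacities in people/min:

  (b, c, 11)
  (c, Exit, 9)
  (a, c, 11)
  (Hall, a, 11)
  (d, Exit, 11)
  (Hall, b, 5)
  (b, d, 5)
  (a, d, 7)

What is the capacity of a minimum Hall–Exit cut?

16

Augment Hall→a→c→Exit: bottleneck 9, flow now 9.
Augment Hall→a→d→Exit: bottleneck 2, flow now 11.
Augment Hall→b→d→Exit: bottleneck 5, flow now 16.
No augmenting path remains; maximum flow = 16.
By max-flow min-cut, the minimum cut capacity equals the max flow.
In the residual graph, reachable from Hall: {Hall}.
Min-cut edges: Hall→a (11), Hall→b (5); capacity 11 + 5 = 16.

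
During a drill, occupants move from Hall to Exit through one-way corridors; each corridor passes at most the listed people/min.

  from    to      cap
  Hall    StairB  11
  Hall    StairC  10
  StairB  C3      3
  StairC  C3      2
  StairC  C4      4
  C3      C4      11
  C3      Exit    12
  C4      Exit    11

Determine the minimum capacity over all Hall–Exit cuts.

Augment Hall→StairB→C3→Exit: bottleneck 3, flow now 3.
Augment Hall→StairC→C3→Exit: bottleneck 2, flow now 5.
Augment Hall→StairC→C4→Exit: bottleneck 4, flow now 9.
No augmenting path remains; maximum flow = 9.
By max-flow min-cut, the minimum cut capacity equals the max flow.
In the residual graph, reachable from Hall: {Hall, StairB, StairC}.
Min-cut edges: StairB→C3 (3), StairC→C3 (2), StairC→C4 (4); capacity 3 + 2 + 4 = 9.

9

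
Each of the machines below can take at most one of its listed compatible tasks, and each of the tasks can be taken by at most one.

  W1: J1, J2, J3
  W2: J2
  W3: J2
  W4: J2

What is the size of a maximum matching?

Unit-capacity flow: source→left, listed edges, right→sink; max matching = max flow.
Augmenting path W1→J1 (+1); matched 1.
Augmenting path W2→J2 (+1); matched 2.
No augmenting path remains; maximum matching = 2.
König certificate: {W1, J2} is a vertex cover of size 2 (every listed pair touches it), so no matching can be larger.

2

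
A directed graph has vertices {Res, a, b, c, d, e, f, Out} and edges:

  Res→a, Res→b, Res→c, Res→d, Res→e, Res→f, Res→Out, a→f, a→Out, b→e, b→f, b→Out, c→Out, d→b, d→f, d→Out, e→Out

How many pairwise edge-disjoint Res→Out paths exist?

Assign every edge capacity 1; by Menger, the answer equals the max flow.
Path Res→Out (+1); total 1.
Path Res→a→Out (+1); total 2.
Path Res→b→Out (+1); total 3.
Path Res→c→Out (+1); total 4.
Path Res→d→Out (+1); total 5.
Path Res→e→Out (+1); total 6.
No residual Res→Out path; max flow = 6.
Certifying cut of size 6: {Res→Out, Res→a, Res→b, Res→c, Res→d, Res→e}.

6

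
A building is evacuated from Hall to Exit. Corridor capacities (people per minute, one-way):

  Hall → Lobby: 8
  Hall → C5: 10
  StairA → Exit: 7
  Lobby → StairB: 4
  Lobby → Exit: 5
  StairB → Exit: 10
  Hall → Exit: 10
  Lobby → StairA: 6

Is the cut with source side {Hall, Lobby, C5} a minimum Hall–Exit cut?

No — its capacity is 25, but the minimum cut has capacity 18.

Given cut capacity: 10 + 6 + 4 + 5 = 25.
Augment Hall→Exit: bottleneck 10, flow now 10.
Augment Hall→Lobby→Exit: bottleneck 5, flow now 15.
Augment Hall→Lobby→StairA→Exit: bottleneck 3, flow now 18.
No augmenting path remains; maximum flow = 18.
In the residual graph, reachable from Hall: {Hall, C5}.
Min-cut edges: Hall→Lobby (8), Hall→Exit (10); capacity 8 + 10 = 18.
Cut capacity 25 exceeds the max flow 18, so it is not minimum.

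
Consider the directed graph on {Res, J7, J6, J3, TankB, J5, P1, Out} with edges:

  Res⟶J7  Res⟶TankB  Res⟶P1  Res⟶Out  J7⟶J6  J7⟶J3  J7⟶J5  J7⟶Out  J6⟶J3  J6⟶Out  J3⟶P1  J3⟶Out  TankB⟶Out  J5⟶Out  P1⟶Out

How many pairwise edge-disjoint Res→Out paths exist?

Assign every edge capacity 1; by Menger, the answer equals the max flow.
Path Res→Out (+1); total 1.
Path Res→J7→Out (+1); total 2.
Path Res→TankB→Out (+1); total 3.
Path Res→P1→Out (+1); total 4.
No residual Res→Out path; max flow = 4.
Certifying cut of size 4: {Res→J7, Res→Out, Res→P1, Res→TankB}.

4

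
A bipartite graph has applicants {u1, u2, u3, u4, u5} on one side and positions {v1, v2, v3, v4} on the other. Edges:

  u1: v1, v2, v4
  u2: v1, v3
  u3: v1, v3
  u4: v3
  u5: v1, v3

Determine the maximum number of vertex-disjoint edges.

Unit-capacity flow: source→left, listed edges, right→sink; max matching = max flow.
Augmenting path u1→v1 (+1); matched 1.
Augmenting path u2→v3 (+1); matched 2.
Augmenting path u3→v1→u1→v2 (+1); matched 3.
No augmenting path remains; maximum matching = 3.
König certificate: {u1, v1, v3} is a vertex cover of size 3 (every listed pair touches it), so no matching can be larger.

3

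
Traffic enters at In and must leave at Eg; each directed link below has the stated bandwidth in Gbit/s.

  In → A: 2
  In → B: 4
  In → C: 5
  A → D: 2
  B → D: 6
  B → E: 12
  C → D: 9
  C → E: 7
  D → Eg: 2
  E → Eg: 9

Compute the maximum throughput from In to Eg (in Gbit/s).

Augment In→A→D→Eg: bottleneck 2, flow now 2.
Augment In→B→E→Eg: bottleneck 4, flow now 6.
Augment In→C→E→Eg: bottleneck 5, flow now 11.
No augmenting path remains; maximum flow = 11.
In the residual graph, reachable from In: {In}.
Min-cut edges: In→A (2), In→B (4), In→C (5); capacity 2 + 4 + 5 = 11.
This cut is saturated, so no flow can exceed 11.

11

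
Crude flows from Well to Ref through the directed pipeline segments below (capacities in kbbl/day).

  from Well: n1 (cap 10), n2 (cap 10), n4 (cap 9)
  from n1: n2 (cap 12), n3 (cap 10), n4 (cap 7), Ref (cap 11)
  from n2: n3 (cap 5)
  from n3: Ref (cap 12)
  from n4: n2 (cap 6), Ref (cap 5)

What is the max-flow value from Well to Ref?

Augment Well→n1→Ref: bottleneck 10, flow now 10.
Augment Well→n4→Ref: bottleneck 5, flow now 15.
Augment Well→n2→n3→Ref: bottleneck 5, flow now 20.
No augmenting path remains; maximum flow = 20.
In the residual graph, reachable from Well: {Well, n2, n4}.
Min-cut edges: Well→n1 (10), n2→n3 (5), n4→Ref (5); capacity 10 + 5 + 5 = 20.
This cut is saturated, so no flow can exceed 20.

20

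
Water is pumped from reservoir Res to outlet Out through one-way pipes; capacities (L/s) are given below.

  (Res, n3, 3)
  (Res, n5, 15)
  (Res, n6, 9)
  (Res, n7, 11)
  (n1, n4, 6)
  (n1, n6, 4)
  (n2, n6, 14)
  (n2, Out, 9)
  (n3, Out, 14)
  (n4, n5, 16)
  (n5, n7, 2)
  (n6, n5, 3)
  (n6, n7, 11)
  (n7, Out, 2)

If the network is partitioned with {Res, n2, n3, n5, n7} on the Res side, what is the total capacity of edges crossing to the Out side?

Edges leaving {Res, n2, n3, n5, n7}: Res→n6 (9), n2→n6 (14), n2→Out (9), n3→Out (14), n7→Out (2).
Cut capacity = 9 + 14 + 9 + 14 + 2 = 48.

48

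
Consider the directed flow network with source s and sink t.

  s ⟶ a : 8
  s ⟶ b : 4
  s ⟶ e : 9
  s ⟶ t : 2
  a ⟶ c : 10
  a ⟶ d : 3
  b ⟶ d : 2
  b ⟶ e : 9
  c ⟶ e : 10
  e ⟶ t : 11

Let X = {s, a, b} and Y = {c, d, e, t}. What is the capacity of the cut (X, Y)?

Edges leaving {s, a, b}: s→e (9), s→t (2), a→c (10), a→d (3), b→d (2), b→e (9).
Cut capacity = 9 + 2 + 10 + 3 + 2 + 9 = 35.

35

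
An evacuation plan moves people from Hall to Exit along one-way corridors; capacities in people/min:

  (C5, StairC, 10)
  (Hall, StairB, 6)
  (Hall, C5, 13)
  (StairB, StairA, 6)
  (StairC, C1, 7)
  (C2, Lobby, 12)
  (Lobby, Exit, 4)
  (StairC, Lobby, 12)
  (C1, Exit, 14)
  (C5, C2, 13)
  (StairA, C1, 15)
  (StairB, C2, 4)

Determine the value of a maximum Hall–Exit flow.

Augment Hall→StairB→StairA→C1→Exit: bottleneck 6, flow now 6.
Augment Hall→C5→StairC→Lobby→Exit: bottleneck 4, flow now 10.
Augment Hall→C5→StairC→C1→Exit: bottleneck 6, flow now 16.
Augment Hall→C5→C2→Lobby→StairC→C1→Exit: bottleneck 1, flow now 17. (uses reverse residual edge)
No augmenting path remains; maximum flow = 17.
In the residual graph, reachable from Hall: {Hall, C5, StairC, C2, Lobby}.
Min-cut edges: Hall→StairB (6), StairC→C1 (7), Lobby→Exit (4); capacity 6 + 7 + 4 = 17.
This cut is saturated, so no flow can exceed 17.

17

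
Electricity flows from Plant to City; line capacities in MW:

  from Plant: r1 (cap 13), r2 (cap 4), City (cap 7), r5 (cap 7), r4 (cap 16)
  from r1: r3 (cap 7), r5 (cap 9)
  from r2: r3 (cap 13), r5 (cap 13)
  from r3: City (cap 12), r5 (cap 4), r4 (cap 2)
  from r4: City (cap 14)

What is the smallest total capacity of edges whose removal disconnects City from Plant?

Augment Plant→City: bottleneck 7, flow now 7.
Augment Plant→r4→City: bottleneck 14, flow now 21.
Augment Plant→r1→r3→City: bottleneck 7, flow now 28.
Augment Plant→r2→r3→City: bottleneck 4, flow now 32.
No augmenting path remains; maximum flow = 32.
By max-flow min-cut, the minimum cut capacity equals the max flow.
In the residual graph, reachable from Plant: {Plant, r1, r4, r5}.
Min-cut edges: Plant→r2 (4), Plant→City (7), r1→r3 (7), r4→City (14); capacity 4 + 7 + 7 + 14 = 32.

32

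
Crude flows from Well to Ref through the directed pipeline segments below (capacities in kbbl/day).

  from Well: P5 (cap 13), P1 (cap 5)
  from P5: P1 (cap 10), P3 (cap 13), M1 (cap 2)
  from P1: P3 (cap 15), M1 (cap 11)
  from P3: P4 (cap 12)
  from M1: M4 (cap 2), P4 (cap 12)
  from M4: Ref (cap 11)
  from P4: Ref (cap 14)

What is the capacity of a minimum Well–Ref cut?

16

Augment Well→P5→P3→P4→Ref: bottleneck 12, flow now 12.
Augment Well→P5→M1→M4→Ref: bottleneck 1, flow now 13.
Augment Well→P1→M1→M4→Ref: bottleneck 1, flow now 14.
Augment Well→P1→M1→P4→Ref: bottleneck 2, flow now 16.
No augmenting path remains; maximum flow = 16.
By max-flow min-cut, the minimum cut capacity equals the max flow.
In the residual graph, reachable from Well: {Well, P5, P1, P3, M1, P4}.
Min-cut edges: M1→M4 (2), P4→Ref (14); capacity 2 + 14 = 16.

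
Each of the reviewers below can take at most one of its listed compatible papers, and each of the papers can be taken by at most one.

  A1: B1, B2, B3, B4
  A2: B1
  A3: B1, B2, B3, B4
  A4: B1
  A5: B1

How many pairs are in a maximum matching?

3

Unit-capacity flow: source→left, listed edges, right→sink; max matching = max flow.
Augmenting path A1→B1 (+1); matched 1.
Augmenting path A3→B2 (+1); matched 2.
Augmenting path A2→B1→A1→B3 (+1); matched 3.
No augmenting path remains; maximum matching = 3.
König certificate: {A1, A3, B1} is a vertex cover of size 3 (every listed pair touches it), so no matching can be larger.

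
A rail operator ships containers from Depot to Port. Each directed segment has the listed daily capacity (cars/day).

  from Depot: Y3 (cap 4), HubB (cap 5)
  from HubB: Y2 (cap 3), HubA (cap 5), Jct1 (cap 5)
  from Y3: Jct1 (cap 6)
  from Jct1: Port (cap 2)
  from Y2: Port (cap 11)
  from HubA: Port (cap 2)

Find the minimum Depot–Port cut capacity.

Augment Depot→HubB→Jct1→Port: bottleneck 2, flow now 2.
Augment Depot→HubB→Y2→Port: bottleneck 3, flow now 5.
Augment Depot→Y3→Jct1→HubB→HubA→Port: bottleneck 2, flow now 7. (uses reverse residual edge)
No augmenting path remains; maximum flow = 7.
By max-flow min-cut, the minimum cut capacity equals the max flow.
In the residual graph, reachable from Depot: {Depot, Y3, Jct1}.
Min-cut edges: Depot→HubB (5), Jct1→Port (2); capacity 5 + 2 = 7.

7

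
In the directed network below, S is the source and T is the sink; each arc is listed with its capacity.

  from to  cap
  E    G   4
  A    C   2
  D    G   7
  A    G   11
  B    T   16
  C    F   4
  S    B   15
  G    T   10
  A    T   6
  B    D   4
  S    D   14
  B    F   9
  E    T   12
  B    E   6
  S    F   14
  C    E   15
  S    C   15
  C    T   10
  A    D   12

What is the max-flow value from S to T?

37

Augment S→B→T: bottleneck 15, flow now 15.
Augment S→C→T: bottleneck 10, flow now 25.
Augment S→C→E→T: bottleneck 5, flow now 30.
Augment S→D→G→T: bottleneck 7, flow now 37.
No augmenting path remains; maximum flow = 37.
In the residual graph, reachable from S: {S, D, F}.
Min-cut edges: S→B (15), S→C (15), D→G (7); capacity 15 + 15 + 7 = 37.
This cut is saturated, so no flow can exceed 37.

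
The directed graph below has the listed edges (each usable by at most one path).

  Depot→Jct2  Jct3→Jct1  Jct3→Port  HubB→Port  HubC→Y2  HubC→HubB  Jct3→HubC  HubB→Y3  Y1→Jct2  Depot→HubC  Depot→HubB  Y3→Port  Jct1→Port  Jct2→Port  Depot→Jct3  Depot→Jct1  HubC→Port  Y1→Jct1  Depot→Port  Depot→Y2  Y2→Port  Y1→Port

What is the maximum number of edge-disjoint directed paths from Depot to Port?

Assign every edge capacity 1; by Menger, the answer equals the max flow.
Path Depot→Port (+1); total 1.
Path Depot→Jct3→Port (+1); total 2.
Path Depot→Jct2→Port (+1); total 3.
Path Depot→HubB→Port (+1); total 4.
Path Depot→HubC→Port (+1); total 5.
Path Depot→Y2→Port (+1); total 6.
Path Depot→Jct1→Port (+1); total 7.
No residual Depot→Port path; max flow = 7.
Certifying cut of size 7: {Depot→HubB, Depot→HubC, Depot→Jct1, Depot→Jct2, Depot→Jct3, Depot→Port, Depot→Y2}.

7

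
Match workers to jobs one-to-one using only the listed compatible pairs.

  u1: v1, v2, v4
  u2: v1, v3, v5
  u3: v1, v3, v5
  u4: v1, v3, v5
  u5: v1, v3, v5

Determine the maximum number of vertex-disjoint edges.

4

Unit-capacity flow: source→left, listed edges, right→sink; max matching = max flow.
Augmenting path u1→v1 (+1); matched 1.
Augmenting path u2→v3 (+1); matched 2.
Augmenting path u3→v5 (+1); matched 3.
Augmenting path u4→v1→u1→v2 (+1); matched 4.
No augmenting path remains; maximum matching = 4.
König certificate: {u1, v1, v3, v5} is a vertex cover of size 4 (every listed pair touches it), so no matching can be larger.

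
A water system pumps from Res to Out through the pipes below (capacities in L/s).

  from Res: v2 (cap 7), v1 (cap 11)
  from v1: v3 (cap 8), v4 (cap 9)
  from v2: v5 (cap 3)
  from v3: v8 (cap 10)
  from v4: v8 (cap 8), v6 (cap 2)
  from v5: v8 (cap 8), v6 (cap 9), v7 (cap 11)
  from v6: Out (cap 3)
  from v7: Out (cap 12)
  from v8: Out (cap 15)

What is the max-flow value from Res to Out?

14

Augment Res→v1→v3→v8→Out: bottleneck 8, flow now 8.
Augment Res→v1→v4→v6→Out: bottleneck 2, flow now 10.
Augment Res→v1→v4→v8→Out: bottleneck 1, flow now 11.
Augment Res→v2→v5→v6→Out: bottleneck 1, flow now 12.
Augment Res→v2→v5→v7→Out: bottleneck 2, flow now 14.
No augmenting path remains; maximum flow = 14.
In the residual graph, reachable from Res: {Res, v2}.
Min-cut edges: Res→v1 (11), v2→v5 (3); capacity 11 + 3 = 14.
This cut is saturated, so no flow can exceed 14.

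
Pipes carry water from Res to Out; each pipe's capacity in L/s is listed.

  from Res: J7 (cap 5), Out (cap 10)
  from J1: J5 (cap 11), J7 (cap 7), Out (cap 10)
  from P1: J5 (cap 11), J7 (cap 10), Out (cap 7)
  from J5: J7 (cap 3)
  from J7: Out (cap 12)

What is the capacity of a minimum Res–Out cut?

Augment Res→Out: bottleneck 10, flow now 10.
Augment Res→J7→Out: bottleneck 5, flow now 15.
No augmenting path remains; maximum flow = 15.
By max-flow min-cut, the minimum cut capacity equals the max flow.
In the residual graph, reachable from Res: {Res}.
Min-cut edges: Res→J7 (5), Res→Out (10); capacity 5 + 10 = 15.

15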